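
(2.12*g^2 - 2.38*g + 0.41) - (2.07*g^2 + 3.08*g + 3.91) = 0.0500000000000003*g^2 - 5.46*g - 3.5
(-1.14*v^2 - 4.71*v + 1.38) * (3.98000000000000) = -4.5372*v^2 - 18.7458*v + 5.4924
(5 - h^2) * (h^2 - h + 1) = -h^4 + h^3 + 4*h^2 - 5*h + 5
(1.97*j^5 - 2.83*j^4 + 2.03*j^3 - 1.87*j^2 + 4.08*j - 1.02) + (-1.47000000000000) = 1.97*j^5 - 2.83*j^4 + 2.03*j^3 - 1.87*j^2 + 4.08*j - 2.49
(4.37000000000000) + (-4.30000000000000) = 0.0700000000000003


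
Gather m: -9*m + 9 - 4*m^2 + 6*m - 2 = -4*m^2 - 3*m + 7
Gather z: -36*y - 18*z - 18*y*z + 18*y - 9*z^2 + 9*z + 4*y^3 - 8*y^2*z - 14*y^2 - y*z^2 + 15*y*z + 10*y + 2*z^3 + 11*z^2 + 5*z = 4*y^3 - 14*y^2 - 8*y + 2*z^3 + z^2*(2 - y) + z*(-8*y^2 - 3*y - 4)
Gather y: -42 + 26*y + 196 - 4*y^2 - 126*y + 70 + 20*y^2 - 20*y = 16*y^2 - 120*y + 224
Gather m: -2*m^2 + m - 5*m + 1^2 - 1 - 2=-2*m^2 - 4*m - 2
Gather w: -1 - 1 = -2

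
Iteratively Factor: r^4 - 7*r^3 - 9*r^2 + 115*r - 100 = (r + 4)*(r^3 - 11*r^2 + 35*r - 25) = (r - 5)*(r + 4)*(r^2 - 6*r + 5) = (r - 5)*(r - 1)*(r + 4)*(r - 5)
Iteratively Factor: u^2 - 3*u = (u)*(u - 3)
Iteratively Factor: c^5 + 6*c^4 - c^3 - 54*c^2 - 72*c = (c + 4)*(c^4 + 2*c^3 - 9*c^2 - 18*c) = c*(c + 4)*(c^3 + 2*c^2 - 9*c - 18) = c*(c + 2)*(c + 4)*(c^2 - 9) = c*(c - 3)*(c + 2)*(c + 4)*(c + 3)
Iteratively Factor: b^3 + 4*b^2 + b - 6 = (b + 3)*(b^2 + b - 2) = (b - 1)*(b + 3)*(b + 2)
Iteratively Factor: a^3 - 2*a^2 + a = (a)*(a^2 - 2*a + 1) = a*(a - 1)*(a - 1)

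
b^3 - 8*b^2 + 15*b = b*(b - 5)*(b - 3)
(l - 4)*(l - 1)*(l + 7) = l^3 + 2*l^2 - 31*l + 28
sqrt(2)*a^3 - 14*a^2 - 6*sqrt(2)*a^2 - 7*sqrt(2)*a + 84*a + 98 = (a - 7)*(a - 7*sqrt(2))*(sqrt(2)*a + sqrt(2))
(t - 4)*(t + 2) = t^2 - 2*t - 8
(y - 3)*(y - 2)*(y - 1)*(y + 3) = y^4 - 3*y^3 - 7*y^2 + 27*y - 18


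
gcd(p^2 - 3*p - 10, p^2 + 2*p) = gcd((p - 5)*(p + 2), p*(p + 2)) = p + 2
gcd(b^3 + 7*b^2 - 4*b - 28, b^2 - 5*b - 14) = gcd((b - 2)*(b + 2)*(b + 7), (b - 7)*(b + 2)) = b + 2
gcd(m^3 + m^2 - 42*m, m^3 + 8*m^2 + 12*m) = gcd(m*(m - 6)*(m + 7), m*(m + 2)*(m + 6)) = m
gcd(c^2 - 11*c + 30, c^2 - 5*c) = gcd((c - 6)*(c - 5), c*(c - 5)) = c - 5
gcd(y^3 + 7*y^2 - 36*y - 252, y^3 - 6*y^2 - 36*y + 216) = y^2 - 36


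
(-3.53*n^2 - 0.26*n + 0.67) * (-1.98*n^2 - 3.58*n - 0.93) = 6.9894*n^4 + 13.1522*n^3 + 2.8871*n^2 - 2.1568*n - 0.6231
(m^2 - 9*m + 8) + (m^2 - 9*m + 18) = 2*m^2 - 18*m + 26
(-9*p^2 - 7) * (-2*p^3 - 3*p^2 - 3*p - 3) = 18*p^5 + 27*p^4 + 41*p^3 + 48*p^2 + 21*p + 21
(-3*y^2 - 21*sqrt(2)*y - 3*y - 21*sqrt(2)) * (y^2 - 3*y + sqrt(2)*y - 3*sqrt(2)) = -3*y^4 - 24*sqrt(2)*y^3 + 6*y^3 - 33*y^2 + 48*sqrt(2)*y^2 + 84*y + 72*sqrt(2)*y + 126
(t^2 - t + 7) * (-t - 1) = -t^3 - 6*t - 7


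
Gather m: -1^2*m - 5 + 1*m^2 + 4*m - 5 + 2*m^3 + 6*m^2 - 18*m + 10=2*m^3 + 7*m^2 - 15*m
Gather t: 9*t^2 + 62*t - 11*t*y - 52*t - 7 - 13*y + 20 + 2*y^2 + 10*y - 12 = 9*t^2 + t*(10 - 11*y) + 2*y^2 - 3*y + 1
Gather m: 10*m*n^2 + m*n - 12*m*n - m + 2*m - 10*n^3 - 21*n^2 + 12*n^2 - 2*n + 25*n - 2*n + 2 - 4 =m*(10*n^2 - 11*n + 1) - 10*n^3 - 9*n^2 + 21*n - 2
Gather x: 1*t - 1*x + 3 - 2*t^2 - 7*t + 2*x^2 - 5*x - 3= -2*t^2 - 6*t + 2*x^2 - 6*x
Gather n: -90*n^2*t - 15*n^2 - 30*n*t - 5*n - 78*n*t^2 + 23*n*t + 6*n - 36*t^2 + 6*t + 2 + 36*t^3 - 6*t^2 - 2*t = n^2*(-90*t - 15) + n*(-78*t^2 - 7*t + 1) + 36*t^3 - 42*t^2 + 4*t + 2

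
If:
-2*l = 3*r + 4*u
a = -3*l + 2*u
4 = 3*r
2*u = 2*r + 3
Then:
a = 86/3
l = -23/3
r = 4/3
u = 17/6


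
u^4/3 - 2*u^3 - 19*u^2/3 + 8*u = u*(u/3 + 1)*(u - 8)*(u - 1)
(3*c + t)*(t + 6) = 3*c*t + 18*c + t^2 + 6*t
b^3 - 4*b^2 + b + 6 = (b - 3)*(b - 2)*(b + 1)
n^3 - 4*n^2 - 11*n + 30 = (n - 5)*(n - 2)*(n + 3)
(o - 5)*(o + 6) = o^2 + o - 30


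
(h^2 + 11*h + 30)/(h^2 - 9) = (h^2 + 11*h + 30)/(h^2 - 9)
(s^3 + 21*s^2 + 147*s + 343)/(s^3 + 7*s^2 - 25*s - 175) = (s^2 + 14*s + 49)/(s^2 - 25)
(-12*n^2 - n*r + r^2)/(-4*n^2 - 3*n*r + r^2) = (3*n + r)/(n + r)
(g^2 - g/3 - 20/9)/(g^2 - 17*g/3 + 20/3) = (g + 4/3)/(g - 4)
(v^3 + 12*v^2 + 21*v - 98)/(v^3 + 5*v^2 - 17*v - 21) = (v^2 + 5*v - 14)/(v^2 - 2*v - 3)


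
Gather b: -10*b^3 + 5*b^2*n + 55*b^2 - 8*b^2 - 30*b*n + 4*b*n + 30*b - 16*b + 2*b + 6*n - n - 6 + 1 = -10*b^3 + b^2*(5*n + 47) + b*(16 - 26*n) + 5*n - 5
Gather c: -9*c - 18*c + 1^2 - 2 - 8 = -27*c - 9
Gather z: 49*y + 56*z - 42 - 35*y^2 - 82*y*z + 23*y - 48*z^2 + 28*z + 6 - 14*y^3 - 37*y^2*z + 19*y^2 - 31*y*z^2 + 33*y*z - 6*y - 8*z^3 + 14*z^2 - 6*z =-14*y^3 - 16*y^2 + 66*y - 8*z^3 + z^2*(-31*y - 34) + z*(-37*y^2 - 49*y + 78) - 36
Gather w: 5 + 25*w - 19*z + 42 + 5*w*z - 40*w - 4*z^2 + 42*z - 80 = w*(5*z - 15) - 4*z^2 + 23*z - 33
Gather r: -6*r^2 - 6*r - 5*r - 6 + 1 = -6*r^2 - 11*r - 5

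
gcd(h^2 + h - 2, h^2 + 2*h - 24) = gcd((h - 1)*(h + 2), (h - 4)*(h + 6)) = 1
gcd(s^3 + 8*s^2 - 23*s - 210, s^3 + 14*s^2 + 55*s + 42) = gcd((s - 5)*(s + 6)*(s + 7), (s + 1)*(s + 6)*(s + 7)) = s^2 + 13*s + 42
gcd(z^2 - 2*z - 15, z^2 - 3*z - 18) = z + 3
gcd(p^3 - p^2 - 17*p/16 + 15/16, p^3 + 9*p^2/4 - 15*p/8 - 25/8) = p^2 - p/4 - 5/4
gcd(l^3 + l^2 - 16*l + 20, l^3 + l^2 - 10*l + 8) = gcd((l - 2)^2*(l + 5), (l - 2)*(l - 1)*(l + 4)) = l - 2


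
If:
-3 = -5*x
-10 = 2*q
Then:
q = -5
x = 3/5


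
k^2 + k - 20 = (k - 4)*(k + 5)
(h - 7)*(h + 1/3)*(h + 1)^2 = h^4 - 14*h^3/3 - 44*h^2/3 - 34*h/3 - 7/3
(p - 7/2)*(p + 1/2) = p^2 - 3*p - 7/4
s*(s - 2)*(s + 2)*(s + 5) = s^4 + 5*s^3 - 4*s^2 - 20*s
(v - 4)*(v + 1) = v^2 - 3*v - 4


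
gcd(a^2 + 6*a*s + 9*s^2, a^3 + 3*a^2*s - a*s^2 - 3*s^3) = a + 3*s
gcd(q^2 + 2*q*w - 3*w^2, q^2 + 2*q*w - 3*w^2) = q^2 + 2*q*w - 3*w^2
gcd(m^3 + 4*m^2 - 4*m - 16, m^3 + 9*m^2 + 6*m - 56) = m^2 + 2*m - 8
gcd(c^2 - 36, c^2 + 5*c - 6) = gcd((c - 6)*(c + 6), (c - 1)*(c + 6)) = c + 6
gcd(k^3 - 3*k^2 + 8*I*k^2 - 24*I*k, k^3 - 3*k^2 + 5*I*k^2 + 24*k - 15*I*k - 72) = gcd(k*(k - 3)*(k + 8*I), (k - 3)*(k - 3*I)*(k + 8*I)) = k^2 + k*(-3 + 8*I) - 24*I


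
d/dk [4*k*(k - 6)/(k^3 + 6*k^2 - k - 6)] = 4*(-k*(k - 6)*(3*k^2 + 12*k - 1) + 2*(k - 3)*(k^3 + 6*k^2 - k - 6))/(k^3 + 6*k^2 - k - 6)^2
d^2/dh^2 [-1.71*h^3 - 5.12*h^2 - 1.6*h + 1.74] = -10.26*h - 10.24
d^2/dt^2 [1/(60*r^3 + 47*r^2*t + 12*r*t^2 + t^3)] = 2*(-3*(4*r + t)*(60*r^3 + 47*r^2*t + 12*r*t^2 + t^3) + (47*r^2 + 24*r*t + 3*t^2)^2)/(60*r^3 + 47*r^2*t + 12*r*t^2 + t^3)^3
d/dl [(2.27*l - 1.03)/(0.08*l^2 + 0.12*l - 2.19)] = (-0.1816*l^2 + 0.1648*l - 4.8477)/(0.0064*l^4 + 0.0192*l^3 - 0.336*l^2 - 0.5256*l + 4.7961)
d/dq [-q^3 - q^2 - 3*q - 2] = -3*q^2 - 2*q - 3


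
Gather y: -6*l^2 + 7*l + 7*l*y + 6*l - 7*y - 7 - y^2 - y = -6*l^2 + 13*l - y^2 + y*(7*l - 8) - 7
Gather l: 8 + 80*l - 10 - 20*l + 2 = 60*l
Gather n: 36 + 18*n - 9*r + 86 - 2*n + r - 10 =16*n - 8*r + 112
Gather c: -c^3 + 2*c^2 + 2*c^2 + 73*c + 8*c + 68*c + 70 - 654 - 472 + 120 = -c^3 + 4*c^2 + 149*c - 936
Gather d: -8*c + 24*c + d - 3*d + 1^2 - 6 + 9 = 16*c - 2*d + 4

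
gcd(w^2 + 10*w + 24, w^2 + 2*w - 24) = w + 6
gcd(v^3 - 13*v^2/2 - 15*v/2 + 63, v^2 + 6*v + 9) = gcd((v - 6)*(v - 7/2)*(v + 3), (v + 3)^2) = v + 3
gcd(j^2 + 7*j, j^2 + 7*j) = j^2 + 7*j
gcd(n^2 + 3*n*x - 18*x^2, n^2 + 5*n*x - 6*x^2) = n + 6*x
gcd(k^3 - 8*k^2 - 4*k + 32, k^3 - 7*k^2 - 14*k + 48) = k^2 - 10*k + 16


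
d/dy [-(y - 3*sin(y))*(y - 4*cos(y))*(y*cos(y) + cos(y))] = -(y + 1)*(y - 3*sin(y))*(4*sin(y) + 1)*cos(y) + (y + 1)*(y - 4*cos(y))*(3*cos(y) - 1)*cos(y) + (y - 3*sin(y))*(y - 4*cos(y))*(y*sin(y) - sqrt(2)*cos(y + pi/4))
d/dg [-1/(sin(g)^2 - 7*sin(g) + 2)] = (2*sin(g) - 7)*cos(g)/(sin(g)^2 - 7*sin(g) + 2)^2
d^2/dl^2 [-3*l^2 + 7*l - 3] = -6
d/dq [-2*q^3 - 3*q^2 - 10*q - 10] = -6*q^2 - 6*q - 10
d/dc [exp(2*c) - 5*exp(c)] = (2*exp(c) - 5)*exp(c)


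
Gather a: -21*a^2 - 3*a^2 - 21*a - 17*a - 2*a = -24*a^2 - 40*a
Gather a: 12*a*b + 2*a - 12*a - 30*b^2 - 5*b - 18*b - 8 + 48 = a*(12*b - 10) - 30*b^2 - 23*b + 40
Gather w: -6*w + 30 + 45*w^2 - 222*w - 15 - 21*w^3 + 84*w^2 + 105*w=-21*w^3 + 129*w^2 - 123*w + 15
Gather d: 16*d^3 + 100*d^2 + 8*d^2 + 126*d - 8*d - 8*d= 16*d^3 + 108*d^2 + 110*d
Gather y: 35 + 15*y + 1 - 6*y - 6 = 9*y + 30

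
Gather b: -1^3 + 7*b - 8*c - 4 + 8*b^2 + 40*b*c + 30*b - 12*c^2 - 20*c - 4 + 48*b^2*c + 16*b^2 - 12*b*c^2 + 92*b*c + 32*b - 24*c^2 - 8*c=b^2*(48*c + 24) + b*(-12*c^2 + 132*c + 69) - 36*c^2 - 36*c - 9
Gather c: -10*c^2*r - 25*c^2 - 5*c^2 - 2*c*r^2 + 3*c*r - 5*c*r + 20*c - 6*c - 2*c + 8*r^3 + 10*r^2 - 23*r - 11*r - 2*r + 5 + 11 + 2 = c^2*(-10*r - 30) + c*(-2*r^2 - 2*r + 12) + 8*r^3 + 10*r^2 - 36*r + 18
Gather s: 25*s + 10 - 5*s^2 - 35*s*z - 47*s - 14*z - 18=-5*s^2 + s*(-35*z - 22) - 14*z - 8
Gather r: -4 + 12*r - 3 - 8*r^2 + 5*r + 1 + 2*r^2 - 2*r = -6*r^2 + 15*r - 6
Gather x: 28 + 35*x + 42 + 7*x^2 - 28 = 7*x^2 + 35*x + 42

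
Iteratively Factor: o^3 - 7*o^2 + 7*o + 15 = (o - 5)*(o^2 - 2*o - 3) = (o - 5)*(o + 1)*(o - 3)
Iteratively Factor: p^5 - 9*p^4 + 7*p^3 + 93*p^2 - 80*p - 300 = (p - 5)*(p^4 - 4*p^3 - 13*p^2 + 28*p + 60) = (p - 5)^2*(p^3 + p^2 - 8*p - 12) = (p - 5)^2*(p - 3)*(p^2 + 4*p + 4) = (p - 5)^2*(p - 3)*(p + 2)*(p + 2)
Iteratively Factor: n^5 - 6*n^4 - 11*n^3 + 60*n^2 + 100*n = (n + 2)*(n^4 - 8*n^3 + 5*n^2 + 50*n) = (n + 2)^2*(n^3 - 10*n^2 + 25*n) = (n - 5)*(n + 2)^2*(n^2 - 5*n) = n*(n - 5)*(n + 2)^2*(n - 5)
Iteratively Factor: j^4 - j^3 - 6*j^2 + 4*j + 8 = (j - 2)*(j^3 + j^2 - 4*j - 4) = (j - 2)*(j + 2)*(j^2 - j - 2) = (j - 2)^2*(j + 2)*(j + 1)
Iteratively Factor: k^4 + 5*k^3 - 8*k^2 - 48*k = (k - 3)*(k^3 + 8*k^2 + 16*k) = (k - 3)*(k + 4)*(k^2 + 4*k) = (k - 3)*(k + 4)^2*(k)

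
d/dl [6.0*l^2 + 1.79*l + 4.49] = 12.0*l + 1.79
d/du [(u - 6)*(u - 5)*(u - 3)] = 3*u^2 - 28*u + 63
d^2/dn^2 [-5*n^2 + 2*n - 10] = -10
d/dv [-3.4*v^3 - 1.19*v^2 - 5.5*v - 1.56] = -10.2*v^2 - 2.38*v - 5.5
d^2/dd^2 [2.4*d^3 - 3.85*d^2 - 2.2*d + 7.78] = 14.4*d - 7.7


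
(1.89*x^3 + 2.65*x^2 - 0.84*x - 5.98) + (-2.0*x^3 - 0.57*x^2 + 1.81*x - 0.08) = -0.11*x^3 + 2.08*x^2 + 0.97*x - 6.06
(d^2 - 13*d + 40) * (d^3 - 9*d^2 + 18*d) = d^5 - 22*d^4 + 175*d^3 - 594*d^2 + 720*d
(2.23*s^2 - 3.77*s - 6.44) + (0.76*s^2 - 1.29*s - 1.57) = 2.99*s^2 - 5.06*s - 8.01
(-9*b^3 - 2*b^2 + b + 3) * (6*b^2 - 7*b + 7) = -54*b^5 + 51*b^4 - 43*b^3 - 3*b^2 - 14*b + 21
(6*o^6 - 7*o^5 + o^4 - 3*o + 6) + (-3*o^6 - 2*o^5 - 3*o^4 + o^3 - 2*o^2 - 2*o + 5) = 3*o^6 - 9*o^5 - 2*o^4 + o^3 - 2*o^2 - 5*o + 11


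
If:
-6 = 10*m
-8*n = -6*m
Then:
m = -3/5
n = -9/20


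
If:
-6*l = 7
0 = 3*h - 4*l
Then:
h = -14/9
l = -7/6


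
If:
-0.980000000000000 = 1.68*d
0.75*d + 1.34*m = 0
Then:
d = -0.58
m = 0.33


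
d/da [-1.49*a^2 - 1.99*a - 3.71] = -2.98*a - 1.99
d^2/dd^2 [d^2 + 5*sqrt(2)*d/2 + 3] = 2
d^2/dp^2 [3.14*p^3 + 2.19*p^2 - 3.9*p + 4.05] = 18.84*p + 4.38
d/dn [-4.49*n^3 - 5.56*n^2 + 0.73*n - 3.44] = -13.47*n^2 - 11.12*n + 0.73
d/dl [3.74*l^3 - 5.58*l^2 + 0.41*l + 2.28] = 11.22*l^2 - 11.16*l + 0.41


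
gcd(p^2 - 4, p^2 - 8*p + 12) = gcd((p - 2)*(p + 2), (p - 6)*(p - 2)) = p - 2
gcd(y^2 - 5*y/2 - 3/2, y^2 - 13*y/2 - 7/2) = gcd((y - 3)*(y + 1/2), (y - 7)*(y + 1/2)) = y + 1/2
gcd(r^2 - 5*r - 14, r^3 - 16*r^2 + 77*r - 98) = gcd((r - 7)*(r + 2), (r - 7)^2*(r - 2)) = r - 7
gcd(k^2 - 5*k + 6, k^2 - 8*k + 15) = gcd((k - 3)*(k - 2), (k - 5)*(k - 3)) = k - 3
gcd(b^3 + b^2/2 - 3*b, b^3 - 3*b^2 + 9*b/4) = b^2 - 3*b/2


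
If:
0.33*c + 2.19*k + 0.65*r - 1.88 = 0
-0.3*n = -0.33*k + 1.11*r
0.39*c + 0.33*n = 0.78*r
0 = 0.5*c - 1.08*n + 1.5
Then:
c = -0.82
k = 0.98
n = 1.01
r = 0.02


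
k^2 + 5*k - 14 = (k - 2)*(k + 7)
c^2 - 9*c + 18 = (c - 6)*(c - 3)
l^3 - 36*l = l*(l - 6)*(l + 6)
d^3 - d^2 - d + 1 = (d - 1)^2*(d + 1)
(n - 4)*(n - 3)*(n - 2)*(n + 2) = n^4 - 7*n^3 + 8*n^2 + 28*n - 48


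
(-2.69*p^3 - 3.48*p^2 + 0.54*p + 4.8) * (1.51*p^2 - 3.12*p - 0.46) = -4.0619*p^5 + 3.138*p^4 + 12.9104*p^3 + 7.164*p^2 - 15.2244*p - 2.208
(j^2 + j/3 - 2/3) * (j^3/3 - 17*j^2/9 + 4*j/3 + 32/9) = j^5/3 - 16*j^4/9 + 13*j^3/27 + 142*j^2/27 + 8*j/27 - 64/27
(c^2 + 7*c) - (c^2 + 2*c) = 5*c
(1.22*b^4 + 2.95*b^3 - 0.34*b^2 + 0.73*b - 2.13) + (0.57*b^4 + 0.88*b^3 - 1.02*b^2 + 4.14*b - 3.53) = 1.79*b^4 + 3.83*b^3 - 1.36*b^2 + 4.87*b - 5.66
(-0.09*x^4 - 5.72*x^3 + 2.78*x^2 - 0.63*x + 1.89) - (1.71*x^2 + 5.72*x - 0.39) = -0.09*x^4 - 5.72*x^3 + 1.07*x^2 - 6.35*x + 2.28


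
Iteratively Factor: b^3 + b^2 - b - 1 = (b - 1)*(b^2 + 2*b + 1) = (b - 1)*(b + 1)*(b + 1)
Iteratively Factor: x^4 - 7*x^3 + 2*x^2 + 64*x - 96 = (x - 4)*(x^3 - 3*x^2 - 10*x + 24) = (x - 4)*(x - 2)*(x^2 - x - 12) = (x - 4)^2*(x - 2)*(x + 3)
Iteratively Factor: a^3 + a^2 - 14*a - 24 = (a + 2)*(a^2 - a - 12) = (a + 2)*(a + 3)*(a - 4)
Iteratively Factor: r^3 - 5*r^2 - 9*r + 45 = (r - 5)*(r^2 - 9) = (r - 5)*(r - 3)*(r + 3)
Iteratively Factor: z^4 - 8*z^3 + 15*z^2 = (z - 5)*(z^3 - 3*z^2) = (z - 5)*(z - 3)*(z^2) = z*(z - 5)*(z - 3)*(z)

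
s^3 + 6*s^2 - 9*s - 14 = (s - 2)*(s + 1)*(s + 7)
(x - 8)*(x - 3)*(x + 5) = x^3 - 6*x^2 - 31*x + 120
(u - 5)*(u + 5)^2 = u^3 + 5*u^2 - 25*u - 125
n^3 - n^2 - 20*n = n*(n - 5)*(n + 4)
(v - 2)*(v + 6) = v^2 + 4*v - 12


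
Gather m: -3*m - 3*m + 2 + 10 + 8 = 20 - 6*m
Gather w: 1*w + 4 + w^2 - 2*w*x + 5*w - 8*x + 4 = w^2 + w*(6 - 2*x) - 8*x + 8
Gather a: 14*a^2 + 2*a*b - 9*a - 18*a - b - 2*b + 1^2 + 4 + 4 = 14*a^2 + a*(2*b - 27) - 3*b + 9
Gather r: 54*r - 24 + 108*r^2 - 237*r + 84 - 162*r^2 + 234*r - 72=-54*r^2 + 51*r - 12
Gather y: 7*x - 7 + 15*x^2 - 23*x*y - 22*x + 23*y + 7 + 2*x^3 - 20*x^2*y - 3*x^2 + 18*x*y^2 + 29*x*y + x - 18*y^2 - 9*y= 2*x^3 + 12*x^2 - 14*x + y^2*(18*x - 18) + y*(-20*x^2 + 6*x + 14)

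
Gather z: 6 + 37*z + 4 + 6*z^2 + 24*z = 6*z^2 + 61*z + 10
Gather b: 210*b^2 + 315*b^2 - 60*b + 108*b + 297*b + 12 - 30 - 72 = 525*b^2 + 345*b - 90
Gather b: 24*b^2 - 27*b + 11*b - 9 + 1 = 24*b^2 - 16*b - 8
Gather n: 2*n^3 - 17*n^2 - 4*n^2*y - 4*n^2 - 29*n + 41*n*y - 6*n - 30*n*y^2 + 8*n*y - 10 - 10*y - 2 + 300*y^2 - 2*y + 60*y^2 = 2*n^3 + n^2*(-4*y - 21) + n*(-30*y^2 + 49*y - 35) + 360*y^2 - 12*y - 12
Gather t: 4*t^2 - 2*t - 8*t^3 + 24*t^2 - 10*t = -8*t^3 + 28*t^2 - 12*t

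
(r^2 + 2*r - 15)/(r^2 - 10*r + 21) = (r + 5)/(r - 7)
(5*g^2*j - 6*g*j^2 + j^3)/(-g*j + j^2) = -5*g + j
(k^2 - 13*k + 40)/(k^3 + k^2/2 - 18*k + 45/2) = 2*(k^2 - 13*k + 40)/(2*k^3 + k^2 - 36*k + 45)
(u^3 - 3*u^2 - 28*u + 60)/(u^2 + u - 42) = (u^2 + 3*u - 10)/(u + 7)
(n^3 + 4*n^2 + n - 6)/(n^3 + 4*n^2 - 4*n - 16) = (n^2 + 2*n - 3)/(n^2 + 2*n - 8)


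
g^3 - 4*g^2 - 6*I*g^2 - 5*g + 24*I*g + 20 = (g - 4)*(g - 5*I)*(g - I)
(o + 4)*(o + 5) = o^2 + 9*o + 20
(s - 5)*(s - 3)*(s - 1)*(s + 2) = s^4 - 7*s^3 + 5*s^2 + 31*s - 30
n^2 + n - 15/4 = (n - 3/2)*(n + 5/2)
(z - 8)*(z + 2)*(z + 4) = z^3 - 2*z^2 - 40*z - 64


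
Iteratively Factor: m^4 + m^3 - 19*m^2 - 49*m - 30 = (m + 1)*(m^3 - 19*m - 30) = (m - 5)*(m + 1)*(m^2 + 5*m + 6) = (m - 5)*(m + 1)*(m + 2)*(m + 3)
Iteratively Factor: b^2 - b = (b)*(b - 1)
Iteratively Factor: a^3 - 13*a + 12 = (a - 1)*(a^2 + a - 12) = (a - 1)*(a + 4)*(a - 3)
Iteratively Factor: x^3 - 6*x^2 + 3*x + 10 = (x - 2)*(x^2 - 4*x - 5) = (x - 2)*(x + 1)*(x - 5)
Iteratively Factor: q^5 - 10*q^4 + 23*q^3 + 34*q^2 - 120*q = (q - 3)*(q^4 - 7*q^3 + 2*q^2 + 40*q) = (q - 3)*(q + 2)*(q^3 - 9*q^2 + 20*q) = q*(q - 3)*(q + 2)*(q^2 - 9*q + 20) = q*(q - 4)*(q - 3)*(q + 2)*(q - 5)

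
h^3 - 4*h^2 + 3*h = h*(h - 3)*(h - 1)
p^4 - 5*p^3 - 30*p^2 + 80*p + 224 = (p - 7)*(p - 4)*(p + 2)*(p + 4)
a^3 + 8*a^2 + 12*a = a*(a + 2)*(a + 6)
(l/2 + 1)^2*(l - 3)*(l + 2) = l^4/4 + 3*l^3/4 - 3*l^2/2 - 7*l - 6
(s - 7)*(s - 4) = s^2 - 11*s + 28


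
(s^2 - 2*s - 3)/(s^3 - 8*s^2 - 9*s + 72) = (s + 1)/(s^2 - 5*s - 24)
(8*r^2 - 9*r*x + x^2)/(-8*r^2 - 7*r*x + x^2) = (-r + x)/(r + x)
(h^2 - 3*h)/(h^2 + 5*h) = (h - 3)/(h + 5)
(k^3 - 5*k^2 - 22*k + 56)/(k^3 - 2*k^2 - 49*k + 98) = (k + 4)/(k + 7)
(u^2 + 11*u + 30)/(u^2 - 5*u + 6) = (u^2 + 11*u + 30)/(u^2 - 5*u + 6)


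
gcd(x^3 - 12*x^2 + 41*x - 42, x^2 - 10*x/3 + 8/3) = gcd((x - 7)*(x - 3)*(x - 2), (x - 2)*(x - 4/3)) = x - 2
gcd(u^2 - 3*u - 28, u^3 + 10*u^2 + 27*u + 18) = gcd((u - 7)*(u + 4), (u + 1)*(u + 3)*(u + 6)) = 1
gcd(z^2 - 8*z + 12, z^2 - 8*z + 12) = z^2 - 8*z + 12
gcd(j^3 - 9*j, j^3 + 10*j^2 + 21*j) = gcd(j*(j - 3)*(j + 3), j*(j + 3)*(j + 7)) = j^2 + 3*j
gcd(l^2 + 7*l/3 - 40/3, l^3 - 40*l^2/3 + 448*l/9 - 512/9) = l - 8/3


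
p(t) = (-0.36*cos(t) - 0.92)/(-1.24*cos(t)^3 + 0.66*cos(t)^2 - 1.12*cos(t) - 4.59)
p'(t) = (-0.36*cos(t) - 0.92)*(-3.72*sin(t)*cos(t)^2 + 1.32*sin(t)*cos(t) - 1.12*sin(t))/(-1.24*cos(t)^3 + 0.66*cos(t)^2 - 1.12*cos(t) - 4.59)^2 + 0.36*sin(t)/(-1.24*cos(t)^3 + 0.66*cos(t)^2 - 1.12*cos(t) - 4.59) = (0.8928*cos(t)^3 + 3.1848*cos(t)^2 - 1.2144*cos(t) - 0.622)*sin(t)/(1.5376*cos(t)^6 - 1.6368*cos(t)^5 + 3.2132*cos(t)^4 + 9.9048*cos(t)^3 - 4.8044*cos(t)^2 + 10.2816*cos(t) + 21.0681)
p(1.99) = 0.20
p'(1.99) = 0.02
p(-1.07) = 0.21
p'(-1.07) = 0.01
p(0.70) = 0.21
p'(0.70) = 0.01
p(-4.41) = 0.20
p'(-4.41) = -0.00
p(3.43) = 0.32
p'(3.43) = -0.23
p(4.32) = 0.20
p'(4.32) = -0.01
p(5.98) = 0.21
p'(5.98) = -0.02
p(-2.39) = 0.22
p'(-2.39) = -0.13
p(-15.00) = 0.23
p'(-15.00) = -0.14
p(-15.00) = 0.23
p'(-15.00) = -0.14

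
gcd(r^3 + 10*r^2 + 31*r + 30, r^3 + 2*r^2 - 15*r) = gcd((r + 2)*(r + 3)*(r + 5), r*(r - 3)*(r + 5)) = r + 5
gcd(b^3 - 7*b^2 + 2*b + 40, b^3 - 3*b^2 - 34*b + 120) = b^2 - 9*b + 20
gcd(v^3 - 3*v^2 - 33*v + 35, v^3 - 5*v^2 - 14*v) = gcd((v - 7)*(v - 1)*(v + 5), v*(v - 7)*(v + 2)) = v - 7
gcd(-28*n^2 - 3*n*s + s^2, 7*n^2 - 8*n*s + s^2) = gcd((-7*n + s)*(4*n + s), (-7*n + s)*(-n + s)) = -7*n + s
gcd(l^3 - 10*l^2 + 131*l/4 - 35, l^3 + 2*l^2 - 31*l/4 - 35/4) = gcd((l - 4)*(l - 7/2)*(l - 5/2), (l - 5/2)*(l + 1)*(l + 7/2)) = l - 5/2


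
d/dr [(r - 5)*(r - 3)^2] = (r - 3)*(3*r - 13)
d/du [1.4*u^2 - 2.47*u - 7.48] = 2.8*u - 2.47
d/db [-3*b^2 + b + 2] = 1 - 6*b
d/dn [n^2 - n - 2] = 2*n - 1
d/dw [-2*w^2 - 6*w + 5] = -4*w - 6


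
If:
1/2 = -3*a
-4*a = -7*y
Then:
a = -1/6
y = -2/21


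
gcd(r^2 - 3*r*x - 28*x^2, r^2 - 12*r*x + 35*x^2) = -r + 7*x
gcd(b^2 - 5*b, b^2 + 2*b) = b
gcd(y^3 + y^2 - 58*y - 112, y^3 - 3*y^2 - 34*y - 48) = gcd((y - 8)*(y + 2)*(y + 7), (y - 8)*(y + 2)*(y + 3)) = y^2 - 6*y - 16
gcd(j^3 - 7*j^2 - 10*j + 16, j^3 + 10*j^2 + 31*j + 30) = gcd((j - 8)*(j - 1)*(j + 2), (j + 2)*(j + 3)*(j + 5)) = j + 2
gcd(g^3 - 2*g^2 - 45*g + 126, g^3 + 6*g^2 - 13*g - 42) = g^2 + 4*g - 21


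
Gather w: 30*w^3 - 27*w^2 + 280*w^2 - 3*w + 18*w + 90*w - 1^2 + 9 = 30*w^3 + 253*w^2 + 105*w + 8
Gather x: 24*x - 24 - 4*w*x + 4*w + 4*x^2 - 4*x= 4*w + 4*x^2 + x*(20 - 4*w) - 24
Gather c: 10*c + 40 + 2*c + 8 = 12*c + 48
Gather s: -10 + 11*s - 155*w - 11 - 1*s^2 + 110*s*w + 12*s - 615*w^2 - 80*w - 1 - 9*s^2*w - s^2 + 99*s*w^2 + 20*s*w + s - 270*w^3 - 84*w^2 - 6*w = s^2*(-9*w - 2) + s*(99*w^2 + 130*w + 24) - 270*w^3 - 699*w^2 - 241*w - 22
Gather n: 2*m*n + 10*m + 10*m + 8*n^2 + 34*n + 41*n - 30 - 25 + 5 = 20*m + 8*n^2 + n*(2*m + 75) - 50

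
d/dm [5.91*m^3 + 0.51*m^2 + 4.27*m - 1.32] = 17.73*m^2 + 1.02*m + 4.27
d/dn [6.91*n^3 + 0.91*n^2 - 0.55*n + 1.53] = 20.73*n^2 + 1.82*n - 0.55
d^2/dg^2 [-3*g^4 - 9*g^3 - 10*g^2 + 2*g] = -36*g^2 - 54*g - 20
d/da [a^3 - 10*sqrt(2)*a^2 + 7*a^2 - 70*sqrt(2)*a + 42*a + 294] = 3*a^2 - 20*sqrt(2)*a + 14*a - 70*sqrt(2) + 42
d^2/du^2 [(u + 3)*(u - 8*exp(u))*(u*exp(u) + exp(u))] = (u^3 - 32*u^2*exp(u) + 10*u^2 - 192*u*exp(u) + 25*u - 240*exp(u) + 14)*exp(u)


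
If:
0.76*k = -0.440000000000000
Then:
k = -0.58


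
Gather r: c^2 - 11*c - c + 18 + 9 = c^2 - 12*c + 27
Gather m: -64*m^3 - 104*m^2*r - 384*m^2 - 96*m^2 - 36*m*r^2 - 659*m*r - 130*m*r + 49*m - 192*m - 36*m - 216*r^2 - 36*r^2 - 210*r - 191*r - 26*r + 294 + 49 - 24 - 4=-64*m^3 + m^2*(-104*r - 480) + m*(-36*r^2 - 789*r - 179) - 252*r^2 - 427*r + 315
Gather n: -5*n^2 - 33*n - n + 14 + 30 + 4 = -5*n^2 - 34*n + 48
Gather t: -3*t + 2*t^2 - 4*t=2*t^2 - 7*t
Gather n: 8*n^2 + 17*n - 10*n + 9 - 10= 8*n^2 + 7*n - 1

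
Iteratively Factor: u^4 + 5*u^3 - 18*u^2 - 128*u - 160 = (u + 4)*(u^3 + u^2 - 22*u - 40) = (u - 5)*(u + 4)*(u^2 + 6*u + 8) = (u - 5)*(u + 2)*(u + 4)*(u + 4)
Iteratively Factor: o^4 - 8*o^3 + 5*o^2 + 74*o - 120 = (o - 5)*(o^3 - 3*o^2 - 10*o + 24) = (o - 5)*(o + 3)*(o^2 - 6*o + 8) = (o - 5)*(o - 2)*(o + 3)*(o - 4)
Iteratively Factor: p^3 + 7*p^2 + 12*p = (p)*(p^2 + 7*p + 12) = p*(p + 3)*(p + 4)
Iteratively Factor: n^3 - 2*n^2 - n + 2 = (n - 1)*(n^2 - n - 2) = (n - 1)*(n + 1)*(n - 2)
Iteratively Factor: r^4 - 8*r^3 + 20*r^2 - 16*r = (r - 2)*(r^3 - 6*r^2 + 8*r) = r*(r - 2)*(r^2 - 6*r + 8) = r*(r - 2)^2*(r - 4)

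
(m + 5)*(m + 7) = m^2 + 12*m + 35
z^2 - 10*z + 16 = (z - 8)*(z - 2)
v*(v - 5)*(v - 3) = v^3 - 8*v^2 + 15*v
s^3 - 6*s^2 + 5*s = s*(s - 5)*(s - 1)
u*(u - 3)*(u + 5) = u^3 + 2*u^2 - 15*u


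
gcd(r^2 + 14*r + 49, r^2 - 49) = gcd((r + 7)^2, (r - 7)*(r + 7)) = r + 7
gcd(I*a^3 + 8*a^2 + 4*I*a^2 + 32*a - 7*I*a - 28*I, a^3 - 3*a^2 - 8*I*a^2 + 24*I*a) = 1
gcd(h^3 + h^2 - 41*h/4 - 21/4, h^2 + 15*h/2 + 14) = h + 7/2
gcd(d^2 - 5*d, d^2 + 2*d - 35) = d - 5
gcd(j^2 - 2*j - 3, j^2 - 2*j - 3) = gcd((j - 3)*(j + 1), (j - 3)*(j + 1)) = j^2 - 2*j - 3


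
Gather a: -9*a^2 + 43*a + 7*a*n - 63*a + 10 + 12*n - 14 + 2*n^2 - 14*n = -9*a^2 + a*(7*n - 20) + 2*n^2 - 2*n - 4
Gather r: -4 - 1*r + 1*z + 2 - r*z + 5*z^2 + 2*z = r*(-z - 1) + 5*z^2 + 3*z - 2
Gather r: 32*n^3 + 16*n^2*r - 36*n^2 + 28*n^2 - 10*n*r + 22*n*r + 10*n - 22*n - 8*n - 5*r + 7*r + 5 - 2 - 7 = 32*n^3 - 8*n^2 - 20*n + r*(16*n^2 + 12*n + 2) - 4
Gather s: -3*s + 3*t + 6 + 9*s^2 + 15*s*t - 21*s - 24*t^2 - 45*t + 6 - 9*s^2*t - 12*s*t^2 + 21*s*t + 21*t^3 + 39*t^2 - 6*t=s^2*(9 - 9*t) + s*(-12*t^2 + 36*t - 24) + 21*t^3 + 15*t^2 - 48*t + 12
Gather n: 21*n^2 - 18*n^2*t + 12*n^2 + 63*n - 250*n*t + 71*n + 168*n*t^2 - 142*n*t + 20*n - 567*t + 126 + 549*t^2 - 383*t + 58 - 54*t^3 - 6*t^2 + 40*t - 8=n^2*(33 - 18*t) + n*(168*t^2 - 392*t + 154) - 54*t^3 + 543*t^2 - 910*t + 176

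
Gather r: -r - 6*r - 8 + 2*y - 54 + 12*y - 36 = -7*r + 14*y - 98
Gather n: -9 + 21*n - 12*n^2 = -12*n^2 + 21*n - 9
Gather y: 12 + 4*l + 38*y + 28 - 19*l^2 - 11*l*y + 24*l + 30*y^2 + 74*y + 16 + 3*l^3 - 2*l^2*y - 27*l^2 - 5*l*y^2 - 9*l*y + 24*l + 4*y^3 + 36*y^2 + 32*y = 3*l^3 - 46*l^2 + 52*l + 4*y^3 + y^2*(66 - 5*l) + y*(-2*l^2 - 20*l + 144) + 56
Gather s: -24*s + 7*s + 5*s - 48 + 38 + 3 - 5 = -12*s - 12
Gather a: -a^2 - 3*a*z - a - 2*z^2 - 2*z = -a^2 + a*(-3*z - 1) - 2*z^2 - 2*z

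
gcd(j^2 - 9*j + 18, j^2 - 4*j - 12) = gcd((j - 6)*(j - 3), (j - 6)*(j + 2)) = j - 6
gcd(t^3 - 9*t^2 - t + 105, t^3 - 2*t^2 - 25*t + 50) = t - 5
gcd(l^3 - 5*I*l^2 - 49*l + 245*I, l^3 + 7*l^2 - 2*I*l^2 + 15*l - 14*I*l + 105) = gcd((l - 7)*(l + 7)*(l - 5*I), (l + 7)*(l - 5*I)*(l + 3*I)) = l^2 + l*(7 - 5*I) - 35*I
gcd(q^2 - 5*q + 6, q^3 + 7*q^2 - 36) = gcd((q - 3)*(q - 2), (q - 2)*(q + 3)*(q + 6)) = q - 2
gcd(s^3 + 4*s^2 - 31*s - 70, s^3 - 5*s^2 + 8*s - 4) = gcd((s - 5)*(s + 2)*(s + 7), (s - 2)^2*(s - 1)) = 1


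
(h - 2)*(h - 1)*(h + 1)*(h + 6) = h^4 + 4*h^3 - 13*h^2 - 4*h + 12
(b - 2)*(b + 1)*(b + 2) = b^3 + b^2 - 4*b - 4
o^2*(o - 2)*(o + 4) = o^4 + 2*o^3 - 8*o^2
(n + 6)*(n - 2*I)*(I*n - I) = I*n^3 + 2*n^2 + 5*I*n^2 + 10*n - 6*I*n - 12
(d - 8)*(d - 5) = d^2 - 13*d + 40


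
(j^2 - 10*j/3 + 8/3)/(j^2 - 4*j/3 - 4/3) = (3*j - 4)/(3*j + 2)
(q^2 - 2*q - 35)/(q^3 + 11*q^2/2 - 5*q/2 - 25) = 2*(q - 7)/(2*q^2 + q - 10)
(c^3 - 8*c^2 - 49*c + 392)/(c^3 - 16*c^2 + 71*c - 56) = (c + 7)/(c - 1)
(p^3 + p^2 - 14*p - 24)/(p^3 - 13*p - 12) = (p + 2)/(p + 1)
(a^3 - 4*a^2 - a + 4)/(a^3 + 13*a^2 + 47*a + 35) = (a^2 - 5*a + 4)/(a^2 + 12*a + 35)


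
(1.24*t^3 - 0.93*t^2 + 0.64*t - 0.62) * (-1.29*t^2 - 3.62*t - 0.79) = -1.5996*t^5 - 3.2891*t^4 + 1.5614*t^3 - 0.7823*t^2 + 1.7388*t + 0.4898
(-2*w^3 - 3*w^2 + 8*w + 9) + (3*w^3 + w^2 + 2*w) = w^3 - 2*w^2 + 10*w + 9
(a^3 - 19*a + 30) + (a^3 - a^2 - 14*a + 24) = 2*a^3 - a^2 - 33*a + 54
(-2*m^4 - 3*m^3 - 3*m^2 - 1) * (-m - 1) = 2*m^5 + 5*m^4 + 6*m^3 + 3*m^2 + m + 1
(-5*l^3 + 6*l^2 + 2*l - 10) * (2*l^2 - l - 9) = -10*l^5 + 17*l^4 + 43*l^3 - 76*l^2 - 8*l + 90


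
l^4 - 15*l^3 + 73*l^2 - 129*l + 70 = (l - 7)*(l - 5)*(l - 2)*(l - 1)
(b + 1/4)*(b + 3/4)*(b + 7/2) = b^3 + 9*b^2/2 + 59*b/16 + 21/32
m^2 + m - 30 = (m - 5)*(m + 6)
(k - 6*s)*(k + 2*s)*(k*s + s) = k^3*s - 4*k^2*s^2 + k^2*s - 12*k*s^3 - 4*k*s^2 - 12*s^3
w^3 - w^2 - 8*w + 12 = (w - 2)^2*(w + 3)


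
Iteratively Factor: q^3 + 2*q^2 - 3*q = (q + 3)*(q^2 - q) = q*(q + 3)*(q - 1)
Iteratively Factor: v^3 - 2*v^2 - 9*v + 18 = (v - 2)*(v^2 - 9) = (v - 2)*(v + 3)*(v - 3)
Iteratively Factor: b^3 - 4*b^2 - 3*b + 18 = (b - 3)*(b^2 - b - 6) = (b - 3)^2*(b + 2)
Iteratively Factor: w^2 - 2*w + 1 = (w - 1)*(w - 1)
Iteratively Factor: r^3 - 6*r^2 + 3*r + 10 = (r - 2)*(r^2 - 4*r - 5) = (r - 2)*(r + 1)*(r - 5)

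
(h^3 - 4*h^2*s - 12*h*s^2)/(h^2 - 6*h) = (h^2 - 4*h*s - 12*s^2)/(h - 6)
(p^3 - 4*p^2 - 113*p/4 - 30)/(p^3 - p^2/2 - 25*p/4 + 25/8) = 2*(2*p^2 - 13*p - 24)/(4*p^2 - 12*p + 5)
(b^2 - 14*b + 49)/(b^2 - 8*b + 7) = (b - 7)/(b - 1)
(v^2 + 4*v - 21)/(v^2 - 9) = (v + 7)/(v + 3)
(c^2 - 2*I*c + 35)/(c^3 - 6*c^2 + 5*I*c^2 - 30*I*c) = (c - 7*I)/(c*(c - 6))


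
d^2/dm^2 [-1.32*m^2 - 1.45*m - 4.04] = -2.64000000000000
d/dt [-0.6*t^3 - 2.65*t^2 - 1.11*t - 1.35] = -1.8*t^2 - 5.3*t - 1.11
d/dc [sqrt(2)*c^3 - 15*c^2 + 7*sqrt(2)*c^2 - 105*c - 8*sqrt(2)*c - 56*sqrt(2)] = 3*sqrt(2)*c^2 - 30*c + 14*sqrt(2)*c - 105 - 8*sqrt(2)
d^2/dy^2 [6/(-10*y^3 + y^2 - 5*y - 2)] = 12*((30*y - 1)*(10*y^3 - y^2 + 5*y + 2) - (30*y^2 - 2*y + 5)^2)/(10*y^3 - y^2 + 5*y + 2)^3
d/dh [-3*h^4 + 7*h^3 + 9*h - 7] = -12*h^3 + 21*h^2 + 9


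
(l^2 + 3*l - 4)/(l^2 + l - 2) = (l + 4)/(l + 2)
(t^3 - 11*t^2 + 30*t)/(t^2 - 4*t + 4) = t*(t^2 - 11*t + 30)/(t^2 - 4*t + 4)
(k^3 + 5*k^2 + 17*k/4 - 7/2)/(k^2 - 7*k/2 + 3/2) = (k^2 + 11*k/2 + 7)/(k - 3)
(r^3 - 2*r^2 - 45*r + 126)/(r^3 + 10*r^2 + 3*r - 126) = (r - 6)/(r + 6)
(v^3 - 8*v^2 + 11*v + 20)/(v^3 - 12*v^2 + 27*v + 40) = (v - 4)/(v - 8)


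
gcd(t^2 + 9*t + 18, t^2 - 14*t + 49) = 1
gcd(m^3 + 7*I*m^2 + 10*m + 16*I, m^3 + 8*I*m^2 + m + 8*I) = m^2 + 9*I*m - 8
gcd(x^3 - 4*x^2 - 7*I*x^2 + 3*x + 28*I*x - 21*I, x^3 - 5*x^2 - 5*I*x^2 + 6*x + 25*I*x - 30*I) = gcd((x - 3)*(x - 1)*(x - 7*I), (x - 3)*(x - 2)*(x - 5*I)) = x - 3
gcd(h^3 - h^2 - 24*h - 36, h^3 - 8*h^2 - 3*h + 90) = h^2 - 3*h - 18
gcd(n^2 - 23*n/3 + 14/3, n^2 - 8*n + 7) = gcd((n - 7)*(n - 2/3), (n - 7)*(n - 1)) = n - 7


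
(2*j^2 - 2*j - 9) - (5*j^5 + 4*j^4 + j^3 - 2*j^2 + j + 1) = -5*j^5 - 4*j^4 - j^3 + 4*j^2 - 3*j - 10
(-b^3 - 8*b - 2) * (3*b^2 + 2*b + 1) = -3*b^5 - 2*b^4 - 25*b^3 - 22*b^2 - 12*b - 2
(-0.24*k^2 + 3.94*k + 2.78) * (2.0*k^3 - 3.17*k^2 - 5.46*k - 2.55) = -0.48*k^5 + 8.6408*k^4 - 5.6194*k^3 - 29.713*k^2 - 25.2258*k - 7.089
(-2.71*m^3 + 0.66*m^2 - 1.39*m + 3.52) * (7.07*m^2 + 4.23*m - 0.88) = -19.1597*m^5 - 6.7971*m^4 - 4.6507*m^3 + 18.4259*m^2 + 16.1128*m - 3.0976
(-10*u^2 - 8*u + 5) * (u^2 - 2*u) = -10*u^4 + 12*u^3 + 21*u^2 - 10*u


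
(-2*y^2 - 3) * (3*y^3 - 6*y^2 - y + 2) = -6*y^5 + 12*y^4 - 7*y^3 + 14*y^2 + 3*y - 6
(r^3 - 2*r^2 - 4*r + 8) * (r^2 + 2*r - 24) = r^5 - 32*r^3 + 48*r^2 + 112*r - 192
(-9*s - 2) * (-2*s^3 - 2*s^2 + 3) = 18*s^4 + 22*s^3 + 4*s^2 - 27*s - 6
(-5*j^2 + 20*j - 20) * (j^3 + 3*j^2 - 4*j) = -5*j^5 + 5*j^4 + 60*j^3 - 140*j^2 + 80*j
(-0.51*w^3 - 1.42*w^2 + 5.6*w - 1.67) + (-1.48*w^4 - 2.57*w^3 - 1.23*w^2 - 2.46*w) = -1.48*w^4 - 3.08*w^3 - 2.65*w^2 + 3.14*w - 1.67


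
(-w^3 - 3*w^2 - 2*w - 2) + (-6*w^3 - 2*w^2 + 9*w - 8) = -7*w^3 - 5*w^2 + 7*w - 10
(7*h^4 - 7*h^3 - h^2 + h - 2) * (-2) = -14*h^4 + 14*h^3 + 2*h^2 - 2*h + 4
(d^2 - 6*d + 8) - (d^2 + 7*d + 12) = -13*d - 4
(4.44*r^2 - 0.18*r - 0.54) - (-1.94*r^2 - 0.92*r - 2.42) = 6.38*r^2 + 0.74*r + 1.88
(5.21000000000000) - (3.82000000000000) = 1.39000000000000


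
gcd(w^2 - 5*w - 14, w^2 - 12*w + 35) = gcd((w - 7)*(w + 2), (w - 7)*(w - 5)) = w - 7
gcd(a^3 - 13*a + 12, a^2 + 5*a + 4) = a + 4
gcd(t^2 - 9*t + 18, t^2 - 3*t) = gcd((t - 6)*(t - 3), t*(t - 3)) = t - 3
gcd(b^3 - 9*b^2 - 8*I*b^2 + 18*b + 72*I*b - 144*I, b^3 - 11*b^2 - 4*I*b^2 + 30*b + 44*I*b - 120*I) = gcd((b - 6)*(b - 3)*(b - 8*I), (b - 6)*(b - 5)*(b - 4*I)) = b - 6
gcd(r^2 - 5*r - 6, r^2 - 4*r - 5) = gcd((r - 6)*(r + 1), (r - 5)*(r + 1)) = r + 1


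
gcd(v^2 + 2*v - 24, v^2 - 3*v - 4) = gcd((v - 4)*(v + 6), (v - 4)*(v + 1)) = v - 4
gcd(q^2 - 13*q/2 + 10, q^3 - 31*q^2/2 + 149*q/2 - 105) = q - 5/2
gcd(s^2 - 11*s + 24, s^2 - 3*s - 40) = s - 8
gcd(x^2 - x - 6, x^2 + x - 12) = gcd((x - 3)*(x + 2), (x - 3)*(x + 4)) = x - 3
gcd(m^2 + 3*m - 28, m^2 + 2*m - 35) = m + 7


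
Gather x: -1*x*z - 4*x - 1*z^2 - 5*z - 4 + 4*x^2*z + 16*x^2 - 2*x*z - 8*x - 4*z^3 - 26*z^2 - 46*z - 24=x^2*(4*z + 16) + x*(-3*z - 12) - 4*z^3 - 27*z^2 - 51*z - 28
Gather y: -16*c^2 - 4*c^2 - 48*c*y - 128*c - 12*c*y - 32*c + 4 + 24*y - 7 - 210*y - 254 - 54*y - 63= -20*c^2 - 160*c + y*(-60*c - 240) - 320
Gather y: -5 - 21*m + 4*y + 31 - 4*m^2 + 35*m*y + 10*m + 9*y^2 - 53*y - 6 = -4*m^2 - 11*m + 9*y^2 + y*(35*m - 49) + 20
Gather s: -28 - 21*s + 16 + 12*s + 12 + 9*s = 0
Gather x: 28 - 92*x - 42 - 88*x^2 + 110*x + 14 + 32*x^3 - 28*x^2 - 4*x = 32*x^3 - 116*x^2 + 14*x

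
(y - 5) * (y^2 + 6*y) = y^3 + y^2 - 30*y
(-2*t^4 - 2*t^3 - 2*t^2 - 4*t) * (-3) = 6*t^4 + 6*t^3 + 6*t^2 + 12*t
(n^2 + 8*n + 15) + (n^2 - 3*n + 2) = 2*n^2 + 5*n + 17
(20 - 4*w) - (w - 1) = 21 - 5*w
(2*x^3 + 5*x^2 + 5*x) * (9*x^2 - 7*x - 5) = 18*x^5 + 31*x^4 - 60*x^2 - 25*x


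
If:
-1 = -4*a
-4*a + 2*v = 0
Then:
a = 1/4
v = 1/2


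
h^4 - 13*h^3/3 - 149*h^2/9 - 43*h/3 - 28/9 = (h - 7)*(h + 1/3)*(h + 1)*(h + 4/3)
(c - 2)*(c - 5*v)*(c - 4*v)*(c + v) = c^4 - 8*c^3*v - 2*c^3 + 11*c^2*v^2 + 16*c^2*v + 20*c*v^3 - 22*c*v^2 - 40*v^3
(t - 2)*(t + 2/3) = t^2 - 4*t/3 - 4/3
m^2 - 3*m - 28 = (m - 7)*(m + 4)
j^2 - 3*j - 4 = (j - 4)*(j + 1)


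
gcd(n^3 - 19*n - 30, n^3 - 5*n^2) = n - 5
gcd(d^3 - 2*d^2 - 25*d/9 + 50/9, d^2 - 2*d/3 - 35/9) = d + 5/3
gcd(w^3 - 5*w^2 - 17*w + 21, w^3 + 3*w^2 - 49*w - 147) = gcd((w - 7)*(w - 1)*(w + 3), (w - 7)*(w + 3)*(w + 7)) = w^2 - 4*w - 21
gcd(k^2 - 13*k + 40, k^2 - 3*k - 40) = k - 8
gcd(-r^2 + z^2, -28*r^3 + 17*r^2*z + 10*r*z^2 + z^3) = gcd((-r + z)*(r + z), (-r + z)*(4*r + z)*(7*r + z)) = -r + z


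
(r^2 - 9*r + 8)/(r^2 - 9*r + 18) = (r^2 - 9*r + 8)/(r^2 - 9*r + 18)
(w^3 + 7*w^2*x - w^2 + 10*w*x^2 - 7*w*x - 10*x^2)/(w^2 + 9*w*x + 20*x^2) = (w^2 + 2*w*x - w - 2*x)/(w + 4*x)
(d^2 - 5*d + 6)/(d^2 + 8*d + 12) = (d^2 - 5*d + 6)/(d^2 + 8*d + 12)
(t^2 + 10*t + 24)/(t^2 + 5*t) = (t^2 + 10*t + 24)/(t*(t + 5))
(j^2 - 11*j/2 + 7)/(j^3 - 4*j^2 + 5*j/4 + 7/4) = 2*(j - 2)/(2*j^2 - j - 1)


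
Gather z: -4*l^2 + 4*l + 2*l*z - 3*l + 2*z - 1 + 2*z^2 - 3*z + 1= -4*l^2 + l + 2*z^2 + z*(2*l - 1)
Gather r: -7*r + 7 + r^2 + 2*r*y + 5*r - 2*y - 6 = r^2 + r*(2*y - 2) - 2*y + 1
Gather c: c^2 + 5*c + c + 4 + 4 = c^2 + 6*c + 8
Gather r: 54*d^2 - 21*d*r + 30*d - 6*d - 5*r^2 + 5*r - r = 54*d^2 + 24*d - 5*r^2 + r*(4 - 21*d)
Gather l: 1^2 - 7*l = 1 - 7*l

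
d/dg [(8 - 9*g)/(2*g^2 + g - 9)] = (-18*g^2 - 9*g + (4*g + 1)*(9*g - 8) + 81)/(2*g^2 + g - 9)^2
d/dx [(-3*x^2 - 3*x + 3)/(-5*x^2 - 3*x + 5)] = 6*(-x^2 - 1)/(25*x^4 + 30*x^3 - 41*x^2 - 30*x + 25)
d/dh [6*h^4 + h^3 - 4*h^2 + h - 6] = 24*h^3 + 3*h^2 - 8*h + 1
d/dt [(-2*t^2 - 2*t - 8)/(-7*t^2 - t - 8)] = 4*(-3*t^2 - 20*t + 2)/(49*t^4 + 14*t^3 + 113*t^2 + 16*t + 64)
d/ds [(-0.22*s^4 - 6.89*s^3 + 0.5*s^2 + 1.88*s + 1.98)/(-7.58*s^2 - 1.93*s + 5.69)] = (3.3352*s^5 + 53.5*s^4 + 21.5882*s^3 - 104.3269*s^2 + 35.7068*s + 14.5186)/(57.4564*s^4 + 29.2588*s^3 - 82.5355*s^2 - 21.9634*s + 32.3761)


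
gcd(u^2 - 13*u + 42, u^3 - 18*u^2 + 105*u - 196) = u - 7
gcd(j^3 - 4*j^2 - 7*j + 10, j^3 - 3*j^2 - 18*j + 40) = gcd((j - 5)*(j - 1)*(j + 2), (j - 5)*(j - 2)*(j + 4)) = j - 5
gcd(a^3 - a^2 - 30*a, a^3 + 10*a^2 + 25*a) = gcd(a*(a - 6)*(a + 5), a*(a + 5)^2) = a^2 + 5*a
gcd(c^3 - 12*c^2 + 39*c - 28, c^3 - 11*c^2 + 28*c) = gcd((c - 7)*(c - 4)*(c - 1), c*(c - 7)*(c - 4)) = c^2 - 11*c + 28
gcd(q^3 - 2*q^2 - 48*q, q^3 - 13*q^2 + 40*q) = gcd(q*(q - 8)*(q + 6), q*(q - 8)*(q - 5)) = q^2 - 8*q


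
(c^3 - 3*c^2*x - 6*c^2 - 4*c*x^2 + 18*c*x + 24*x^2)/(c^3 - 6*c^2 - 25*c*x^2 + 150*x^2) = (-c^2 + 3*c*x + 4*x^2)/(-c^2 + 25*x^2)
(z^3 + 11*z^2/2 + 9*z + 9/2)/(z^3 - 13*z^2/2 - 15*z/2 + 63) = (2*z^2 + 5*z + 3)/(2*z^2 - 19*z + 42)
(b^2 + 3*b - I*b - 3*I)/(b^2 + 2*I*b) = (b^2 + b*(3 - I) - 3*I)/(b*(b + 2*I))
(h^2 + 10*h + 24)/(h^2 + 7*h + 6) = (h + 4)/(h + 1)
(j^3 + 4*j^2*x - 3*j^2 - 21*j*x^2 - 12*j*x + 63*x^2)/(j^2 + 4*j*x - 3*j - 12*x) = (j^2 + 4*j*x - 21*x^2)/(j + 4*x)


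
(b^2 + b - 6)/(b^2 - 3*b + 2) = (b + 3)/(b - 1)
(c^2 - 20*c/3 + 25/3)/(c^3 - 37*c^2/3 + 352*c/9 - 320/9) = 3*(c - 5)/(3*c^2 - 32*c + 64)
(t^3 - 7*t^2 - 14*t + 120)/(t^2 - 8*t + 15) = (t^2 - 2*t - 24)/(t - 3)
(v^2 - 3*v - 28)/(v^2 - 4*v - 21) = (v + 4)/(v + 3)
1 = 1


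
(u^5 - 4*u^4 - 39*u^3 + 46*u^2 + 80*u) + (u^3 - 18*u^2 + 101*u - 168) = u^5 - 4*u^4 - 38*u^3 + 28*u^2 + 181*u - 168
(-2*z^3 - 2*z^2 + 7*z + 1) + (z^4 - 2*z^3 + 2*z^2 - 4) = z^4 - 4*z^3 + 7*z - 3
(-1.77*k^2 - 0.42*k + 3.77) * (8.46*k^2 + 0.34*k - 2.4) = -14.9742*k^4 - 4.155*k^3 + 35.9994*k^2 + 2.2898*k - 9.048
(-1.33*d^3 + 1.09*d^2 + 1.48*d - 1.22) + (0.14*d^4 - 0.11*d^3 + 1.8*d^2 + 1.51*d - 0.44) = 0.14*d^4 - 1.44*d^3 + 2.89*d^2 + 2.99*d - 1.66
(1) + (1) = 2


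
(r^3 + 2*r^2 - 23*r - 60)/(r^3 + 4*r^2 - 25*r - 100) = (r + 3)/(r + 5)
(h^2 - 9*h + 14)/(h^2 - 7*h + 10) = (h - 7)/(h - 5)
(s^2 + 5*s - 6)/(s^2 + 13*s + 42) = (s - 1)/(s + 7)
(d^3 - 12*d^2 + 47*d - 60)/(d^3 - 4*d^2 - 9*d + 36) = (d - 5)/(d + 3)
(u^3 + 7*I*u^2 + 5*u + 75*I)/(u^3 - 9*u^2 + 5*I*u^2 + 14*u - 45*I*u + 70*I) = (u^2 + 2*I*u + 15)/(u^2 - 9*u + 14)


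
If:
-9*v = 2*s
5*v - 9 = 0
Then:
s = -81/10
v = 9/5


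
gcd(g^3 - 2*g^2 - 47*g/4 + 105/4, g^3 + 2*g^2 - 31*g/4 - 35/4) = g^2 + g - 35/4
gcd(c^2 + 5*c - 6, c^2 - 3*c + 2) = c - 1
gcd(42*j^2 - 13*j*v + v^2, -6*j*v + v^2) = -6*j + v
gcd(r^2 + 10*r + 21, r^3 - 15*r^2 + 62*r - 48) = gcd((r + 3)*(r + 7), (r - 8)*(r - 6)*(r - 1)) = 1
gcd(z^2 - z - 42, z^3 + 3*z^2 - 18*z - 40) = 1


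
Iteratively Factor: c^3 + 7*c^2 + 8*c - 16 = (c - 1)*(c^2 + 8*c + 16) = (c - 1)*(c + 4)*(c + 4)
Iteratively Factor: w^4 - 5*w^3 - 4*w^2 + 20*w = (w + 2)*(w^3 - 7*w^2 + 10*w) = (w - 2)*(w + 2)*(w^2 - 5*w) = w*(w - 2)*(w + 2)*(w - 5)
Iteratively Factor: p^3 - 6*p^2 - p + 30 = (p + 2)*(p^2 - 8*p + 15) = (p - 3)*(p + 2)*(p - 5)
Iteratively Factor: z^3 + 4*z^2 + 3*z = (z + 3)*(z^2 + z) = (z + 1)*(z + 3)*(z)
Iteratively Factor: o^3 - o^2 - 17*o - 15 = (o - 5)*(o^2 + 4*o + 3) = (o - 5)*(o + 3)*(o + 1)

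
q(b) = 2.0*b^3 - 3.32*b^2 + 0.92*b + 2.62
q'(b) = 6.0*b^2 - 6.64*b + 0.92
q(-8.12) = -1294.53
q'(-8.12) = 450.44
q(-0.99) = -3.49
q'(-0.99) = 13.37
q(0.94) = 2.21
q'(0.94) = -0.02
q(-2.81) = -70.56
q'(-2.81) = 66.96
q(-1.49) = -12.74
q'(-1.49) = 24.13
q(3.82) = 69.17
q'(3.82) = 63.11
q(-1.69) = -18.07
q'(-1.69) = 29.28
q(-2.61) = -57.96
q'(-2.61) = 59.12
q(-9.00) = -1732.58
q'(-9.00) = 546.68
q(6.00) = 320.62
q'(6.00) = 177.08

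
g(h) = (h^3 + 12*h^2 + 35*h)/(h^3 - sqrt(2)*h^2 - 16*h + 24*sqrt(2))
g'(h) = (-3*h^2 + 2*sqrt(2)*h + 16)*(h^3 + 12*h^2 + 35*h)/(h^3 - sqrt(2)*h^2 - 16*h + 24*sqrt(2))^2 + (3*h^2 + 24*h + 35)/(h^3 - sqrt(2)*h^2 - 16*h + 24*sqrt(2))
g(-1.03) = -0.51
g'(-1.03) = 0.18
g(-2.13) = -0.57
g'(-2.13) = -0.00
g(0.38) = 0.54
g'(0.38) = 1.93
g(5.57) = 10.03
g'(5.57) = -4.79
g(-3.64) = -0.66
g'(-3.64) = 0.39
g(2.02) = 31.25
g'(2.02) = 95.71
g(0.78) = 1.66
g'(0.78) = 3.93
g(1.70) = 13.10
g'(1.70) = 32.17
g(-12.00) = 0.25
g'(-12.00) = -0.04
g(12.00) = 2.84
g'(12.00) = -0.24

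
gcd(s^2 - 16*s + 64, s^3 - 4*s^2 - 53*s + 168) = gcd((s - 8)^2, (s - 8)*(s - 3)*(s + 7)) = s - 8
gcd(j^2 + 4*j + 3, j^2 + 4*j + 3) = j^2 + 4*j + 3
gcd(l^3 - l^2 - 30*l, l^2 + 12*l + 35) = l + 5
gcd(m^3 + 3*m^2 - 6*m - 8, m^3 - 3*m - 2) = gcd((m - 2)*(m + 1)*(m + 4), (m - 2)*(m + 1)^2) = m^2 - m - 2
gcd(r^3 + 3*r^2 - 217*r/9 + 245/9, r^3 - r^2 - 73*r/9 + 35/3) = r^2 - 4*r + 35/9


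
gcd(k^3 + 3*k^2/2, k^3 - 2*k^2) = k^2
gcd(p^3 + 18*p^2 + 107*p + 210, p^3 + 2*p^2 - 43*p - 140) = p + 5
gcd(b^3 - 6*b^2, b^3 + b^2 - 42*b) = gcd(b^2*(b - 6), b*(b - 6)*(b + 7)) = b^2 - 6*b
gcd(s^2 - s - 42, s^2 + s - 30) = s + 6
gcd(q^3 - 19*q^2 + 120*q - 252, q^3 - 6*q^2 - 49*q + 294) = q^2 - 13*q + 42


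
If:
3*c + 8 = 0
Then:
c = -8/3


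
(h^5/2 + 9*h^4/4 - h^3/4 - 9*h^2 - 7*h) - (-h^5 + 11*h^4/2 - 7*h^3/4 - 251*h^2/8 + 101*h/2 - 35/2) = 3*h^5/2 - 13*h^4/4 + 3*h^3/2 + 179*h^2/8 - 115*h/2 + 35/2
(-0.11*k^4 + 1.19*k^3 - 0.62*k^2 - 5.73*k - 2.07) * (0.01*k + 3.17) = -0.0011*k^5 - 0.3368*k^4 + 3.7661*k^3 - 2.0227*k^2 - 18.1848*k - 6.5619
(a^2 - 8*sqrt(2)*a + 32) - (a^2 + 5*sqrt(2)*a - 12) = -13*sqrt(2)*a + 44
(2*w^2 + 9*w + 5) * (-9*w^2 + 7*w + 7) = -18*w^4 - 67*w^3 + 32*w^2 + 98*w + 35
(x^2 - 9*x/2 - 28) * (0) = 0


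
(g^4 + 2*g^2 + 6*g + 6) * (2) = 2*g^4 + 4*g^2 + 12*g + 12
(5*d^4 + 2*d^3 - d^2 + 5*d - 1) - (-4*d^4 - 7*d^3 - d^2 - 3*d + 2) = 9*d^4 + 9*d^3 + 8*d - 3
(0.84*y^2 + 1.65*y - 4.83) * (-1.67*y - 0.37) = -1.4028*y^3 - 3.0663*y^2 + 7.4556*y + 1.7871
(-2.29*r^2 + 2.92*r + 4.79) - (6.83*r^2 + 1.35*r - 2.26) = -9.12*r^2 + 1.57*r + 7.05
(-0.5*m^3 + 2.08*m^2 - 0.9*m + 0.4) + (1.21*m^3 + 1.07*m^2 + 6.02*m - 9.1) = 0.71*m^3 + 3.15*m^2 + 5.12*m - 8.7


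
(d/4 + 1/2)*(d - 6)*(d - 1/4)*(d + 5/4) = d^4/4 - 3*d^3/4 - 261*d^2/64 - 43*d/16 + 15/16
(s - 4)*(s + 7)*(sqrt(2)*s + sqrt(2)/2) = sqrt(2)*s^3 + 7*sqrt(2)*s^2/2 - 53*sqrt(2)*s/2 - 14*sqrt(2)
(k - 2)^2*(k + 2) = k^3 - 2*k^2 - 4*k + 8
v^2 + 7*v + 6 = (v + 1)*(v + 6)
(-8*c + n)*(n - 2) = -8*c*n + 16*c + n^2 - 2*n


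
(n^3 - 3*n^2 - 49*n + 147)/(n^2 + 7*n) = n - 10 + 21/n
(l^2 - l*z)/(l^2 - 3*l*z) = (l - z)/(l - 3*z)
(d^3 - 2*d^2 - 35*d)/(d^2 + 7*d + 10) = d*(d - 7)/(d + 2)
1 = 1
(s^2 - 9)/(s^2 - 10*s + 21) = (s + 3)/(s - 7)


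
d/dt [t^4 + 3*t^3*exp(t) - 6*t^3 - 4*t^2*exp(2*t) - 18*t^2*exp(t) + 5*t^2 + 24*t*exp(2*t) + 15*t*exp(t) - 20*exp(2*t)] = 3*t^3*exp(t) + 4*t^3 - 8*t^2*exp(2*t) - 9*t^2*exp(t) - 18*t^2 + 40*t*exp(2*t) - 21*t*exp(t) + 10*t - 16*exp(2*t) + 15*exp(t)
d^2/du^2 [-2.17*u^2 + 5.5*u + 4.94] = -4.34000000000000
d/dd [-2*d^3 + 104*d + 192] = 104 - 6*d^2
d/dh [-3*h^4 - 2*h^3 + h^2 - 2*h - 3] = -12*h^3 - 6*h^2 + 2*h - 2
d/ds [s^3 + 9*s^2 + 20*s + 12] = 3*s^2 + 18*s + 20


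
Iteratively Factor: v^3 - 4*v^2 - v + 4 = (v - 4)*(v^2 - 1) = (v - 4)*(v + 1)*(v - 1)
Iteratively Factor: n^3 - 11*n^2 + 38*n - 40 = (n - 5)*(n^2 - 6*n + 8) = (n - 5)*(n - 2)*(n - 4)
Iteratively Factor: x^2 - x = (x - 1)*(x)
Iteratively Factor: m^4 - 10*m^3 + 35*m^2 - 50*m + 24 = (m - 1)*(m^3 - 9*m^2 + 26*m - 24) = (m - 4)*(m - 1)*(m^2 - 5*m + 6) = (m - 4)*(m - 2)*(m - 1)*(m - 3)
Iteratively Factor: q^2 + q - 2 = (q - 1)*(q + 2)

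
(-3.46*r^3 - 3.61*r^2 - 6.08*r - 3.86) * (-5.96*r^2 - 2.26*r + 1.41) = 20.6216*r^5 + 29.3352*r^4 + 39.5168*r^3 + 31.6563*r^2 + 0.1508*r - 5.4426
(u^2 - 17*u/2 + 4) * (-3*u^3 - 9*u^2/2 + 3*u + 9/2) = -3*u^5 + 21*u^4 + 117*u^3/4 - 39*u^2 - 105*u/4 + 18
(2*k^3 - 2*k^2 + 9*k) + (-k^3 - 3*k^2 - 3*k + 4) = k^3 - 5*k^2 + 6*k + 4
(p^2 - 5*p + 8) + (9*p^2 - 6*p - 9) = 10*p^2 - 11*p - 1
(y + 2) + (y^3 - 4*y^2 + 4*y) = y^3 - 4*y^2 + 5*y + 2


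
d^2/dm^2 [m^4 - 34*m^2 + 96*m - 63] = 12*m^2 - 68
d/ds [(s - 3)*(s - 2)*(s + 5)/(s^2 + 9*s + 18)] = (s^4 + 18*s^3 + 73*s^2 - 60*s - 612)/(s^4 + 18*s^3 + 117*s^2 + 324*s + 324)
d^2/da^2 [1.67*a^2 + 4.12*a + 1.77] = 3.34000000000000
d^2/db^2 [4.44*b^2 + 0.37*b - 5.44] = 8.88000000000000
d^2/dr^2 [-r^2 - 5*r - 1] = -2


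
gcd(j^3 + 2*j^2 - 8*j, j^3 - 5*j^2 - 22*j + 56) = j^2 + 2*j - 8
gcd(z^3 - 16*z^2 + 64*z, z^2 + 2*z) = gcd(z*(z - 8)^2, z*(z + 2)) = z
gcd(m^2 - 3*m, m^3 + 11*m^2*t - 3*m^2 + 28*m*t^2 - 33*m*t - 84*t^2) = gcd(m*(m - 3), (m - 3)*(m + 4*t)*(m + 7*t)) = m - 3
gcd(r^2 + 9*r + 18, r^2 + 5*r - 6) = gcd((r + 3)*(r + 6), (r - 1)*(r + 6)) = r + 6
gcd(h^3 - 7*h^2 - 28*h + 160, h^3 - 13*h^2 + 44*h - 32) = h^2 - 12*h + 32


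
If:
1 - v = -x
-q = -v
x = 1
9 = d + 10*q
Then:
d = -11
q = 2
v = 2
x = 1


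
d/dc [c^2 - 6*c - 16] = 2*c - 6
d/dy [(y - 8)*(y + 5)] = 2*y - 3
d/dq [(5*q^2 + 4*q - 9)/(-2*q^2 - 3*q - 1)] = (-7*q^2 - 46*q - 31)/(4*q^4 + 12*q^3 + 13*q^2 + 6*q + 1)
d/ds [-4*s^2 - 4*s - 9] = -8*s - 4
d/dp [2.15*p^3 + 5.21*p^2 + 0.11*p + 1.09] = 6.45*p^2 + 10.42*p + 0.11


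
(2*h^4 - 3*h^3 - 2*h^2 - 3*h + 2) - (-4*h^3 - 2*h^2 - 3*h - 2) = 2*h^4 + h^3 + 4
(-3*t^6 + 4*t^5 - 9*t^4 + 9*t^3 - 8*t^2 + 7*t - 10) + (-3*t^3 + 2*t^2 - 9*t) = -3*t^6 + 4*t^5 - 9*t^4 + 6*t^3 - 6*t^2 - 2*t - 10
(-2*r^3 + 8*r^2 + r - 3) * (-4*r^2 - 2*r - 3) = 8*r^5 - 28*r^4 - 14*r^3 - 14*r^2 + 3*r + 9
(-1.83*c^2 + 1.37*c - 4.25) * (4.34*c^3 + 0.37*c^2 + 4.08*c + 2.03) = -7.9422*c^5 + 5.2687*c^4 - 25.4045*c^3 + 0.302200000000001*c^2 - 14.5589*c - 8.6275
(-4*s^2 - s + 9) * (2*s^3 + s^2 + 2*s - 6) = -8*s^5 - 6*s^4 + 9*s^3 + 31*s^2 + 24*s - 54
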